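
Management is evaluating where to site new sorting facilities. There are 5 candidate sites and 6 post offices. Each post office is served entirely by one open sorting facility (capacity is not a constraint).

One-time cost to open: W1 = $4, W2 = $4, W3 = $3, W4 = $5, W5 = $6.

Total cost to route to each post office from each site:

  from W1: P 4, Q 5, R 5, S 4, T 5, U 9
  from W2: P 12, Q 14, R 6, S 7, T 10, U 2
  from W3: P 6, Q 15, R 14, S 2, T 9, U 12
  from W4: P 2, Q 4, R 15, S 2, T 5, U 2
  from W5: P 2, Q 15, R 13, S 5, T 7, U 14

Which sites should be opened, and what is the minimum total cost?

Open W1 and W4; minimum total cost 29.

For any fixed open set, each post office goes to its cheapest open site; total = fixed + service.
{W1, W4}: P→W4 2, Q→W4 4, R→W1 5, S→W4 2, T→W1 5, U→W4 2. Service 20; fixed 9; total 29.
{W2, W4}: service 21 + fixed 9 = 30
{W1, W3, W4}: service 20 + fixed 12 = 32
{W1, W2, W3, W4, W5}: service 20 + fixed 22 = 42
No other subset beats 29.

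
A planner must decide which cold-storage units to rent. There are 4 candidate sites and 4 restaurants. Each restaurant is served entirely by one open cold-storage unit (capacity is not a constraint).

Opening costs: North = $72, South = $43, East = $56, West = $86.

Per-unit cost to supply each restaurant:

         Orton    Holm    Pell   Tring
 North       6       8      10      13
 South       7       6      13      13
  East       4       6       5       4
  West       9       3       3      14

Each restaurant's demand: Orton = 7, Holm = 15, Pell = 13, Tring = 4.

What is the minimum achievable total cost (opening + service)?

Minimum total cost: 255

For any fixed open set, each restaurant goes to its cheapest open site; total = fixed + service.
{East}: Orton→East 4·7=28, Holm→East 6·15=90, Pell→East 5·13=65, Tring→East 4·4=16. Service 199; fixed 56; total 255.
{East, West}: Orton→East 4·7=28, Holm→West 3·15=45, Pell→West 3·13=39, Tring→East 4·4=16. Service 128; fixed 142; total 270.
{West}: service 203 + fixed 86 = 289
{North, South, East, West}: service 128 + fixed 257 = 385
No other subset beats 255.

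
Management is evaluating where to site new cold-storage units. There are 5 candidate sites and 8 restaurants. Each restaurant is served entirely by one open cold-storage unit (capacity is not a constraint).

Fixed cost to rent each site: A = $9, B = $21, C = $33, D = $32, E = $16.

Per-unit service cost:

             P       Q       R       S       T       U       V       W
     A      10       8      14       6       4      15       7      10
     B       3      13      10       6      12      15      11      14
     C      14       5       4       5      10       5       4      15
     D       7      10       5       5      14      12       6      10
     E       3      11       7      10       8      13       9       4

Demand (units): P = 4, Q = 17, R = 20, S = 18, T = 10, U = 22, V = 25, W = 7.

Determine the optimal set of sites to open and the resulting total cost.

Open A, C and E; minimum total cost 603.

For any fixed open set, each restaurant goes to its cheapest open site; total = fixed + service.
{A, C, E}: P→E 3·4=12, Q→C 5·17=85, R→C 4·20=80, S→C 5·18=90, T→A 4·10=40, U→C 5·22=110, V→C 4·25=100, W→E 4·7=28. Service 545; fixed 58; total 603.
{A, B, C, E}: P→B 3·4=12, Q→C 5·17=85, R→C 4·20=80, S→C 5·18=90, T→A 4·10=40, U→C 5·22=110, V→C 4·25=100, W→E 4·7=28. Service 545; fixed 79; total 624.
{C, E}: P→E 3·4=12, Q→C 5·17=85, R→C 4·20=80, S→C 5·18=90, T→E 8·10=80, U→C 5·22=110, V→C 4·25=100, W→E 4·7=28. Service 585; fixed 49; total 634.
{A, B, C, D, E}: service 545 + fixed 111 = 656
No other subset beats 603.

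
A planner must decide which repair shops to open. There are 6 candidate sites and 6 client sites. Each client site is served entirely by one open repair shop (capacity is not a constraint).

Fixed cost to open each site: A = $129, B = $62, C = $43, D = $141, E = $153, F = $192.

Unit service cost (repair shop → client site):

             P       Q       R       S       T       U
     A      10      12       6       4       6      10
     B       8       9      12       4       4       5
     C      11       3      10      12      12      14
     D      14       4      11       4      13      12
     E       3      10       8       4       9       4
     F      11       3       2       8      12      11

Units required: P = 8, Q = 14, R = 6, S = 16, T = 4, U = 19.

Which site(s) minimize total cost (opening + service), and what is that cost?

Open B and C; minimum total cost 446.

For any fixed open set, each client site goes to its cheapest open site; total = fixed + service.
{B, C}: P→B 8·8=64, Q→C 3·14=42, R→C 10·6=60, S→B 4·16=64, T→B 4·4=16, U→B 5·19=95. Service 341; fixed 105; total 446.
{C, E}: P→E 3·8=24, Q→C 3·14=42, R→E 8·6=48, S→E 4·16=64, T→E 9·4=36, U→E 4·19=76. Service 290; fixed 196; total 486.
{B}: service 437 + fixed 62 = 499
{A, B, C, D, E, F}: P→E 3·8=24, Q→C 3·14=42, R→F 2·6=12, S→A 4·16=64, T→B 4·4=16, U→E 4·19=76. Service 234; fixed 720; total 954.
No other subset beats 446.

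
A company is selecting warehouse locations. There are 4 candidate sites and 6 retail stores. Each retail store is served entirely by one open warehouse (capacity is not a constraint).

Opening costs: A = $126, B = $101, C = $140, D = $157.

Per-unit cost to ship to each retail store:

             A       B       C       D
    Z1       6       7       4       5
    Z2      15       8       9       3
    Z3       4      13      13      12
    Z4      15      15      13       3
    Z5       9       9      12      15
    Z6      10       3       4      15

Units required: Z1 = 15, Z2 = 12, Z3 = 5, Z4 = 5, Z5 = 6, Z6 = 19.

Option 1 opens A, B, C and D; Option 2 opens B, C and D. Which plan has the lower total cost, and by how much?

Option 2 is cheaper by 86.

Option 1: {A, B, C, D}: Z1→C 4·15=60, Z2→D 3·12=36, Z3→A 4·5=20, Z4→D 3·5=15, Z5→A 9·6=54, Z6→B 3·19=57. Service 242; fixed 524; total 766.
Option 2: {B, C, D}: Z1→C 4·15=60, Z2→D 3·12=36, Z3→D 12·5=60, Z4→D 3·5=15, Z5→B 9·6=54, Z6→B 3·19=57. Service 282; fixed 398; total 680.
Difference: |766 − 680| = 86.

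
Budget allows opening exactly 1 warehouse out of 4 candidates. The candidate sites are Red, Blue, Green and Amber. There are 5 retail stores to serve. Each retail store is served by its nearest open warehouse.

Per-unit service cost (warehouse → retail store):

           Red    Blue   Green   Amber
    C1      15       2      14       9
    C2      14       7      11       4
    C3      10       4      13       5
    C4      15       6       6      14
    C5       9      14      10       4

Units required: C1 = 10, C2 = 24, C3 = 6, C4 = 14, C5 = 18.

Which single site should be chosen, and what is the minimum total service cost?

Choose Amber only; total service cost 484.

With exactly 1 open, each retail store uses its cheapest among the chosen.
{Amber}: C1→Amber 9·10=90, C2→Amber 4·24=96, C3→Amber 5·6=30, C4→Amber 14·14=196, C5→Amber 4·18=72. Service cost 484.
{Blue}: service cost 548
{Green}: service cost 746
Among all 4 size-1 choices, {Amber} is lowest.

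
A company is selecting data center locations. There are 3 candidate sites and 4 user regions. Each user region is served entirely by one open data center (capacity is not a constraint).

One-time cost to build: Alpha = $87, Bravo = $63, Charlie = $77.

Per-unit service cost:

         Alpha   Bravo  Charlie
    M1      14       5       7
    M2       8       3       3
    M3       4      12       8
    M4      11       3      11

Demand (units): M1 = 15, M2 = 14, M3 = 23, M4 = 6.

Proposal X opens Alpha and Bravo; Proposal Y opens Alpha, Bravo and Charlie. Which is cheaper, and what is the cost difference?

Proposal X is cheaper by 77.

Proposal X: {Alpha, Bravo}: M1→Bravo 5·15=75, M2→Bravo 3·14=42, M3→Alpha 4·23=92, M4→Bravo 3·6=18. Service 227; fixed 150; total 377.
Proposal Y: {Alpha, Bravo, Charlie}: M1→Bravo 5·15=75, M2→Bravo 3·14=42, M3→Alpha 4·23=92, M4→Bravo 3·6=18. Service 227; fixed 227; total 454.
Difference: |377 − 454| = 77.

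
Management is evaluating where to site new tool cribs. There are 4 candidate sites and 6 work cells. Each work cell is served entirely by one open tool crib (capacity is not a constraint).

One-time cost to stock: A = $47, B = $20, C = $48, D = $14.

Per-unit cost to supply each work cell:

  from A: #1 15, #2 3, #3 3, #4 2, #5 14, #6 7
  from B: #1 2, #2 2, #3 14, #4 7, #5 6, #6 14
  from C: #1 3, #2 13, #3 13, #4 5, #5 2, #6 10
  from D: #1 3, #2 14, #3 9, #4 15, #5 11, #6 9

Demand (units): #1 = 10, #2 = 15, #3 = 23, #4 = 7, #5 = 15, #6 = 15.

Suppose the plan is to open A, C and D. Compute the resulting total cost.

Total cost: 402

Each work cell is assigned to its cheapest site among the open ones.
{A, C, D}: #1→C 3·10=30, #2→A 3·15=45, #3→A 3·23=69, #4→A 2·7=14, #5→C 2·15=30, #6→A 7·15=105. Service 293; fixed 109; total 402.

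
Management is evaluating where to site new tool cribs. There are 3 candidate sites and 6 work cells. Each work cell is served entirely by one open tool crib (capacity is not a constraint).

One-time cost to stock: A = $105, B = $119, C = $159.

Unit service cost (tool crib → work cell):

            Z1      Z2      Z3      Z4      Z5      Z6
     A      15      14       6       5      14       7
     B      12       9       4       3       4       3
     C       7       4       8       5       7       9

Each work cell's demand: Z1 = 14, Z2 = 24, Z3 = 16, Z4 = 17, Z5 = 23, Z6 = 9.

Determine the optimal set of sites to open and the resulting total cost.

Open B and C; minimum total cost 706.

For any fixed open set, each work cell goes to its cheapest open site; total = fixed + service.
{B, C}: Z1→C 7·14=98, Z2→C 4·24=96, Z3→B 4·16=64, Z4→B 3·17=51, Z5→B 4·23=92, Z6→B 3·9=27. Service 428; fixed 278; total 706.
{B}: Z1→B 12·14=168, Z2→B 9·24=216, Z3→B 4·16=64, Z4→B 3·17=51, Z5→B 4·23=92, Z6→B 3·9=27. Service 618; fixed 119; total 737.
{C}: Z1→C 7·14=98, Z2→C 4·24=96, Z3→C 8·16=128, Z4→C 5·17=85, Z5→C 7·23=161, Z6→C 9·9=81. Service 649; fixed 159; total 808.
{A, B, C}: Z1→C 7·14=98, Z2→C 4·24=96, Z3→B 4·16=64, Z4→B 3·17=51, Z5→B 4·23=92, Z6→B 3·9=27. Service 428; fixed 383; total 811.
No other subset beats 706.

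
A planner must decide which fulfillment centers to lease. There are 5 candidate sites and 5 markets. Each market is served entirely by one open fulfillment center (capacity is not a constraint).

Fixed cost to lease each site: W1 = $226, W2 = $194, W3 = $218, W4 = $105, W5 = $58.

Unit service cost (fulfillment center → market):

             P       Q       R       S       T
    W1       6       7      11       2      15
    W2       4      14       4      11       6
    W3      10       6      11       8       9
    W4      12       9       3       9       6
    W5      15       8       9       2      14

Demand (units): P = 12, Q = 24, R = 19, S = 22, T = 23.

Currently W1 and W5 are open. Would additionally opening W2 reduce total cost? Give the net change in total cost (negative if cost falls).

Yes — net change −109 (cost falls by 109).

Current service cost with {W1, W5}: 777.
Adding W2: each market re-picks its cheapest; new service cost 474, saving 303.
Extra fixed cost: 194. Net change = 194 − 303 = -109.
(Totals: 1061 → 952.)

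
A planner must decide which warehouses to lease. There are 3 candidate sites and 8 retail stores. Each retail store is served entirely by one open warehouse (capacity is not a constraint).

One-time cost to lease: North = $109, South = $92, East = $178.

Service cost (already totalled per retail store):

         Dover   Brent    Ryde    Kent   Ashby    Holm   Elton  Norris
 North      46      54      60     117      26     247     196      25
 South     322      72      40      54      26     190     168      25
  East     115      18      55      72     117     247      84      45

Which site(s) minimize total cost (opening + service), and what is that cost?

For any fixed open set, each retail store goes to its cheapest open site; total = fixed + service.
{North, South}: Dover→North 46, Brent→North 54, Ryde→South 40, Kent→South 54, Ashby→North 26, Holm→South 190, Elton→South 168, Norris→North 25. Service 603; fixed 201; total 804.
{South, East}: Dover→East 115, Brent→East 18, Ryde→South 40, Kent→South 54, Ashby→South 26, Holm→South 190, Elton→East 84, Norris→South 25. Service 552; fixed 270; total 822.
{North, East}: Dover→North 46, Brent→East 18, Ryde→East 55, Kent→East 72, Ashby→North 26, Holm→North 247, Elton→East 84, Norris→North 25. Service 573; fixed 287; total 860.
{North, South, East}: service 483 + fixed 379 = 862
No other subset beats 804.

Open North and South; minimum total cost 804.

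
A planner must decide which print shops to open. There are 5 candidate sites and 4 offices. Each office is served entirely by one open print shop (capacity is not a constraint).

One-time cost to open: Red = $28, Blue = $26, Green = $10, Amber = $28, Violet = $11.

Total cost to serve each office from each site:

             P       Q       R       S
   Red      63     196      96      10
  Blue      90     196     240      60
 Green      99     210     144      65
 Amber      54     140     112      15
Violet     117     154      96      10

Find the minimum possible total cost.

Minimum total cost: 339

For any fixed open set, each office goes to its cheapest open site; total = fixed + service.
{Amber, Violet}: P→Amber 54, Q→Amber 140, R→Violet 96, S→Violet 10. Service 300; fixed 39; total 339.
{Green, Amber, Violet}: service 300 + fixed 49 = 349
{Amber}: service 321 + fixed 28 = 349
{Red, Blue, Green, Amber, Violet}: service 300 + fixed 103 = 403
No other subset beats 339.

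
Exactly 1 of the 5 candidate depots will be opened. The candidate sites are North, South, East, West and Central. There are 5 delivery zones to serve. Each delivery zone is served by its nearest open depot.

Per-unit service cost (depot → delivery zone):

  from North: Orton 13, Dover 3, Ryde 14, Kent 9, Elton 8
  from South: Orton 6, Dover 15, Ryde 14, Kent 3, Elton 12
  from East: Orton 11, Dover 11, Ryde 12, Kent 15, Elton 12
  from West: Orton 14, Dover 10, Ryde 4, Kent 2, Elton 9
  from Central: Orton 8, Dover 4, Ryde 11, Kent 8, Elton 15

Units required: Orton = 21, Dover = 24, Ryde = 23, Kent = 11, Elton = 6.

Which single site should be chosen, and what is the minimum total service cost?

Choose Central only; total service cost 695.

With exactly 1 open, each delivery zone uses its cheapest among the chosen.
{Central}: Orton→Central 8·21=168, Dover→Central 4·24=96, Ryde→Central 11·23=253, Kent→Central 8·11=88, Elton→Central 15·6=90. Service cost 695.
{West}: service cost 702
{North}: service cost 814
Among all 5 size-1 choices, {Central} is lowest.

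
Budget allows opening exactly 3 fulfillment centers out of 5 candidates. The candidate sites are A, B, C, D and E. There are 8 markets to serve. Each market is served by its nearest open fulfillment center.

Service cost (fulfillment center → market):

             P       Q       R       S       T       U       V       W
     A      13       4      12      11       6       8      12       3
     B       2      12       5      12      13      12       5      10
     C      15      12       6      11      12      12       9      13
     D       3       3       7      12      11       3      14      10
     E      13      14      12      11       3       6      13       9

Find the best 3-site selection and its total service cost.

With exactly 3 open, each market uses its cheapest among the chosen.
{A, B, D}: P→B 2, Q→D 3, R→B 5, S→A 11, T→A 6, U→D 3, V→B 5, W→A 3. Service cost 38.
{A, B, E}: service cost 39
{B, D, E}: service cost 41
Among all 10 size-3 choices, {A, B, D} is lowest.

Choose A, B and D; total service cost 38.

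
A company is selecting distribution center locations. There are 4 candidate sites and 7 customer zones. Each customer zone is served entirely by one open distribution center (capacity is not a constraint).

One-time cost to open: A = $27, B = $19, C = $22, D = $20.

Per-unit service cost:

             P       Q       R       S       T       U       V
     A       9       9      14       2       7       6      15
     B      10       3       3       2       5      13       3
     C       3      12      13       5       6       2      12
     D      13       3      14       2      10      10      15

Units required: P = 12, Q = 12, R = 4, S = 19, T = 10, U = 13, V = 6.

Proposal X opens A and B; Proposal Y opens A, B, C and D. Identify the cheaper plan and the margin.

Proposal X: {A, B}: P→A 9·12=108, Q→B 3·12=36, R→B 3·4=12, S→A 2·19=38, T→B 5·10=50, U→A 6·13=78, V→B 3·6=18. Service 340; fixed 46; total 386.
Proposal Y: {A, B, C, D}: P→C 3·12=36, Q→B 3·12=36, R→B 3·4=12, S→A 2·19=38, T→B 5·10=50, U→C 2·13=26, V→B 3·6=18. Service 216; fixed 88; total 304.
Difference: |386 − 304| = 82.

Proposal Y is cheaper by 82.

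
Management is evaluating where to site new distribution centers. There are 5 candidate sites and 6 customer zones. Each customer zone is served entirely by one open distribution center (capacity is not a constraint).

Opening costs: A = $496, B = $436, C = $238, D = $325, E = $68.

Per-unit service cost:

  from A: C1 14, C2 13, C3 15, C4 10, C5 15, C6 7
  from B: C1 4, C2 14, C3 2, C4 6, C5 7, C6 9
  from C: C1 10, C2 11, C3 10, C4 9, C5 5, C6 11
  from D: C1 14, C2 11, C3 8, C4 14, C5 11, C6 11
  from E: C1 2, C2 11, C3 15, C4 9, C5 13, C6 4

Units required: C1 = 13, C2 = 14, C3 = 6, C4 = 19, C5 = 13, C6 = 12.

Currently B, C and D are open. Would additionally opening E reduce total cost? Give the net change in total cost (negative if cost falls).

Current service cost with {B, C, D}: 505.
Adding E: each customer zone re-picks its cheapest; new service cost 419, saving 86.
Extra fixed cost: 68. Net change = 68 − 86 = -18.
(Totals: 1504 → 1486.)

Yes — net change −18 (cost falls by 18).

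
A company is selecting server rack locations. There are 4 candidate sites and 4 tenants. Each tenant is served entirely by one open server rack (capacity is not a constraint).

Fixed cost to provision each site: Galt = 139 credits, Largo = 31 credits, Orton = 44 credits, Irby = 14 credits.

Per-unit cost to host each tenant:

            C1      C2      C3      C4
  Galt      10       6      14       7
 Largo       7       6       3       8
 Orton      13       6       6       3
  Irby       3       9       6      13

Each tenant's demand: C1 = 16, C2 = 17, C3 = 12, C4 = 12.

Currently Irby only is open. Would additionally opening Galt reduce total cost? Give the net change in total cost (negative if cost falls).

Current service cost with {Irby}: 429.
Adding Galt: each tenant re-picks its cheapest; new service cost 306, saving 123.
Extra fixed cost: 139. Net change = 139 − 123 = 16.
(Totals: 443 → 459.)

No — net change +16 (cost rises by 16).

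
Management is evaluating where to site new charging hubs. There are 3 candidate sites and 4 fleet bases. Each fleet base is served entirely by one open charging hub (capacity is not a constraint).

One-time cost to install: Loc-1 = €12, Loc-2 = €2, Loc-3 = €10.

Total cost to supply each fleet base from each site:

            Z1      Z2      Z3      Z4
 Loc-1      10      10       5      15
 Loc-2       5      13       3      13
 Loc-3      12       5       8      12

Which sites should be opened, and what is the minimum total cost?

Open Loc-2 only; minimum total cost 36.

For any fixed open set, each fleet base goes to its cheapest open site; total = fixed + service.
{Loc-2}: Z1→Loc-2 5, Z2→Loc-2 13, Z3→Loc-2 3, Z4→Loc-2 13. Service 34; fixed 2; total 36.
{Loc-2, Loc-3}: service 25 + fixed 12 = 37
{Loc-1, Loc-2}: service 31 + fixed 14 = 45
{Loc-1, Loc-2, Loc-3}: Z1→Loc-2 5, Z2→Loc-3 5, Z3→Loc-2 3, Z4→Loc-3 12. Service 25; fixed 24; total 49.
No other subset beats 36.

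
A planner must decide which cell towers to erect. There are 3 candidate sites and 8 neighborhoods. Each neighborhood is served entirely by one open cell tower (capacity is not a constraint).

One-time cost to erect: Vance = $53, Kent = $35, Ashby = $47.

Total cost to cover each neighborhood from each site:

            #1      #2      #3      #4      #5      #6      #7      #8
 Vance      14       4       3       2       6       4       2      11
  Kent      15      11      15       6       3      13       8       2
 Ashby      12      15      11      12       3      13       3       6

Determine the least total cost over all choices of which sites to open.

For any fixed open set, each neighborhood goes to its cheapest open site; total = fixed + service.
{Vance}: #1→Vance 14, #2→Vance 4, #3→Vance 3, #4→Vance 2, #5→Vance 6, #6→Vance 4, #7→Vance 2, #8→Vance 11. Service 46; fixed 53; total 99.
{Kent}: #1→Kent 15, #2→Kent 11, #3→Kent 15, #4→Kent 6, #5→Kent 3, #6→Kent 13, #7→Kent 8, #8→Kent 2. Service 73; fixed 35; total 108.
{Vance, Kent}: #1→Vance 14, #2→Vance 4, #3→Vance 3, #4→Vance 2, #5→Kent 3, #6→Vance 4, #7→Vance 2, #8→Kent 2. Service 34; fixed 88; total 122.
{Vance, Kent, Ashby}: service 32 + fixed 135 = 167
(All 7 nonempty subsets were checked; Vance only is lowest.)

Minimum total cost: 99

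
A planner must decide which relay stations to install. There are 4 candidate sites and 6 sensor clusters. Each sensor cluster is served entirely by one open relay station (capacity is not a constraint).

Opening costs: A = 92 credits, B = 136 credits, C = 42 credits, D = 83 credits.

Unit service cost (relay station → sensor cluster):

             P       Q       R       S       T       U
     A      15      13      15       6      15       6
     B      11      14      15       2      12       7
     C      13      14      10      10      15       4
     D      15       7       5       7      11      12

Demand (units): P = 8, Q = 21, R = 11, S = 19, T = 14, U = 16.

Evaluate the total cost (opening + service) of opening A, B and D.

Each sensor cluster is assigned to its cheapest site among the open ones.
{A, B, D}: P→B 11·8=88, Q→D 7·21=147, R→D 5·11=55, S→B 2·19=38, T→D 11·14=154, U→A 6·16=96. Service 578; fixed 311; total 889.

Total cost: 889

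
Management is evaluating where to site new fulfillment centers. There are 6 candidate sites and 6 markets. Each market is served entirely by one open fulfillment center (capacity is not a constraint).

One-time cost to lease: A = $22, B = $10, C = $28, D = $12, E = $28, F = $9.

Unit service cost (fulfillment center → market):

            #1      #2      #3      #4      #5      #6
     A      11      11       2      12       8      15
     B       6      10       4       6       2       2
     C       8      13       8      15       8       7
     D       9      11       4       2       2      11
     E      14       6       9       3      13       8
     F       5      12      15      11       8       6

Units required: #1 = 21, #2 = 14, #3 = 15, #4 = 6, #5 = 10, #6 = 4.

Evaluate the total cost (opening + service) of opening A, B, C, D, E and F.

Each market is assigned to its cheapest site among the open ones.
{A, B, C, D, E, F}: #1→F 5·21=105, #2→E 6·14=84, #3→A 2·15=30, #4→D 2·6=12, #5→B 2·10=20, #6→B 2·4=8. Service 259; fixed 109; total 368.

Total cost: 368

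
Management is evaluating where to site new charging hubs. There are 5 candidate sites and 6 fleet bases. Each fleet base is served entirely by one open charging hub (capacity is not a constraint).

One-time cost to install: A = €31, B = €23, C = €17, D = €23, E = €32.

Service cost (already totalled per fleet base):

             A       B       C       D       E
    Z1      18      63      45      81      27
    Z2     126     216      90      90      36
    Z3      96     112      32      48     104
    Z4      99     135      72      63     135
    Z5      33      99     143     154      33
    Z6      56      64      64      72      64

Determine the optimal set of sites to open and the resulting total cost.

Open C and E; minimum total cost 313.

For any fixed open set, each fleet base goes to its cheapest open site; total = fixed + service.
{C, E}: Z1→E 27, Z2→E 36, Z3→C 32, Z4→C 72, Z5→E 33, Z6→C 64. Service 264; fixed 49; total 313.
{D, E}: service 271 + fixed 55 = 326
{A, C, E}: service 247 + fixed 80 = 327
{A, B, C, D, E}: Z1→A 18, Z2→E 36, Z3→C 32, Z4→D 63, Z5→A 33, Z6→A 56. Service 238; fixed 126; total 364.
No other subset beats 313.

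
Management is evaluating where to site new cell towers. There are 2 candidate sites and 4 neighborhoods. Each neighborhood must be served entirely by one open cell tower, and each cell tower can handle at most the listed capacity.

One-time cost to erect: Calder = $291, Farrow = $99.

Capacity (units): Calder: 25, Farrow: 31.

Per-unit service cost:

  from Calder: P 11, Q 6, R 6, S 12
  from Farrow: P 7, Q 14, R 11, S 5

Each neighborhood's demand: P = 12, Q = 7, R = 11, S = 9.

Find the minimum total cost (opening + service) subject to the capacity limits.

Open {Calder, Farrow}: P→Farrow 7·12=84, Q→Calder 6·7=42, R→Calder 6·11=66, S→Farrow 5·9=45.
Loads: Calder carries 18/25, Farrow carries 21/31. Service 237; fixed 390; total 627.
Next best feasible plan costs 683.

Minimum total cost: 627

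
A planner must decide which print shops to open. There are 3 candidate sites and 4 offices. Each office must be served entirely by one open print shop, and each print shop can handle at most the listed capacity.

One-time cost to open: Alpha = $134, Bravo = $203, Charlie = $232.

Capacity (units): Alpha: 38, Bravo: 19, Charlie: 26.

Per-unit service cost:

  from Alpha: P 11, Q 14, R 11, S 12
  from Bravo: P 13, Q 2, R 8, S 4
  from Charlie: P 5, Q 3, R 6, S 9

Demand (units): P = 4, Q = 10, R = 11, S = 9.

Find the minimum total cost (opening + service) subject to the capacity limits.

Minimum total cost: 547

Open {Alpha}: P→Alpha 11·4=44, Q→Alpha 14·10=140, R→Alpha 11·11=121, S→Alpha 12·9=108.
Loads: Alpha carries 34/38. Service 413; fixed 134; total 547.
Next best feasible plan costs 558.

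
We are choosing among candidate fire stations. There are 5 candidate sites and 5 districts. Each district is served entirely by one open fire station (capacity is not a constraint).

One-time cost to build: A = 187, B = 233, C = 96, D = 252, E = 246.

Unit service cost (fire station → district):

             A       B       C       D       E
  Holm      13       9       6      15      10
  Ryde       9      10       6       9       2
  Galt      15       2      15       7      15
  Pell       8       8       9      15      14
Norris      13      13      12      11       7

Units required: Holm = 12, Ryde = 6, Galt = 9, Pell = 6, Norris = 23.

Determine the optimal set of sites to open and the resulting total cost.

For any fixed open set, each district goes to its cheapest open site; total = fixed + service.
{C}: Holm→C 6·12=72, Ryde→C 6·6=36, Galt→C 15·9=135, Pell→C 9·6=54, Norris→C 12·23=276. Service 573; fixed 96; total 669.
{E}: service 512 + fixed 246 = 758
{B}: service 533 + fixed 233 = 766
{A, B, C, D, E}: Holm→C 6·12=72, Ryde→E 2·6=12, Galt→B 2·9=18, Pell→A 8·6=48, Norris→E 7·23=161. Service 311; fixed 1014; total 1325.
No other subset beats 669.

Open C only; minimum total cost 669.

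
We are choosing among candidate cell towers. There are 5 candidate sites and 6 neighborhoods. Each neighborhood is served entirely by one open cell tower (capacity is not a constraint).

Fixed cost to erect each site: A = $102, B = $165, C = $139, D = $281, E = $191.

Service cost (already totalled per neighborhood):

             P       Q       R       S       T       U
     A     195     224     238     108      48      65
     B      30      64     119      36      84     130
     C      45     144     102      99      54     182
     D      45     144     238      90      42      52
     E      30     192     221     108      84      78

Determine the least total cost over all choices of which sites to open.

Minimum total cost: 628

For any fixed open set, each neighborhood goes to its cheapest open site; total = fixed + service.
{B}: P→B 30, Q→B 64, R→B 119, S→B 36, T→B 84, U→B 130. Service 463; fixed 165; total 628.
{A, B}: P→B 30, Q→B 64, R→B 119, S→B 36, T→A 48, U→A 65. Service 362; fixed 267; total 629.
{B, C}: service 416 + fixed 304 = 720
{A, B, C, D, E}: service 326 + fixed 878 = 1204
No other subset beats 628.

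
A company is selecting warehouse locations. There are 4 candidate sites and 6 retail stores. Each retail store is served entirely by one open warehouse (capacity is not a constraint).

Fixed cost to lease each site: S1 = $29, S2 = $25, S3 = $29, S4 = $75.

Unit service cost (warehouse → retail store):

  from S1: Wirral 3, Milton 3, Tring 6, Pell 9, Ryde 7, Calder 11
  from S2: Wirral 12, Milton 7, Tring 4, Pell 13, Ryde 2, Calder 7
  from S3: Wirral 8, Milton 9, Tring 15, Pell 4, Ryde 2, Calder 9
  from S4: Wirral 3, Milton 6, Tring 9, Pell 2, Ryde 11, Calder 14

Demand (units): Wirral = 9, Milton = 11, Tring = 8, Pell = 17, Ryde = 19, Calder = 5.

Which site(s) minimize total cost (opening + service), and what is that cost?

For any fixed open set, each retail store goes to its cheapest open site; total = fixed + service.
{S1, S2, S3}: Wirral→S1 3·9=27, Milton→S1 3·11=33, Tring→S2 4·8=32, Pell→S3 4·17=68, Ryde→S2 2·19=38, Calder→S2 7·5=35. Service 233; fixed 83; total 316.
{S1, S3}: Wirral→S1 3·9=27, Milton→S1 3·11=33, Tring→S1 6·8=48, Pell→S3 4·17=68, Ryde→S3 2·19=38, Calder→S3 9·5=45. Service 259; fixed 58; total 317.
{S1, S2, S4}: Wirral→S1 3·9=27, Milton→S1 3·11=33, Tring→S2 4·8=32, Pell→S4 2·17=34, Ryde→S2 2·19=38, Calder→S2 7·5=35. Service 199; fixed 129; total 328.
{S1, S2, S3, S4}: service 199 + fixed 158 = 357
No other subset beats 316.

Open S1, S2 and S3; minimum total cost 316.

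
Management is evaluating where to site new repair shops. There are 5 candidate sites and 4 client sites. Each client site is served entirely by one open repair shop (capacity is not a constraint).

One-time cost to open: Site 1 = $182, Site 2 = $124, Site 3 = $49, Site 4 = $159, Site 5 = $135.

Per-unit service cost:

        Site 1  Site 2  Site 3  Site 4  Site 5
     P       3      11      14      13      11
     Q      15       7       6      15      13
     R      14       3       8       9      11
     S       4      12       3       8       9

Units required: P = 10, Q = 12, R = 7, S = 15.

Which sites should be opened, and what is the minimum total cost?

For any fixed open set, each client site goes to its cheapest open site; total = fixed + service.
{Site 3}: P→Site 3 14·10=140, Q→Site 3 6·12=72, R→Site 3 8·7=56, S→Site 3 3·15=45. Service 313; fixed 49; total 362.
{Site 2, Site 3}: service 248 + fixed 173 = 421
{Site 1, Site 3}: P→Site 1 3·10=30, Q→Site 3 6·12=72, R→Site 3 8·7=56, S→Site 3 3·15=45. Service 203; fixed 231; total 434.
{Site 1, Site 2, Site 3, Site 4, Site 5}: service 168 + fixed 649 = 817
No other subset beats 362.

Open Site 3 only; minimum total cost 362.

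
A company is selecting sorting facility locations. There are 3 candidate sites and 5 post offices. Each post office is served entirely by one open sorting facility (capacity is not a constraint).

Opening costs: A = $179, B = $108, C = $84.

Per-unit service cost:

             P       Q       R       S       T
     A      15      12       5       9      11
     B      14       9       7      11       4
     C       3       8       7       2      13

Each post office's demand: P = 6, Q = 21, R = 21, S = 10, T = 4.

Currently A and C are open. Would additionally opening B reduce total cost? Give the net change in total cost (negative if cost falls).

Current service cost with {A, C}: 355.
Adding B: each post office re-picks its cheapest; new service cost 327, saving 28.
Extra fixed cost: 108. Net change = 108 − 28 = 80.
(Totals: 618 → 698.)

No — net change +80 (cost rises by 80).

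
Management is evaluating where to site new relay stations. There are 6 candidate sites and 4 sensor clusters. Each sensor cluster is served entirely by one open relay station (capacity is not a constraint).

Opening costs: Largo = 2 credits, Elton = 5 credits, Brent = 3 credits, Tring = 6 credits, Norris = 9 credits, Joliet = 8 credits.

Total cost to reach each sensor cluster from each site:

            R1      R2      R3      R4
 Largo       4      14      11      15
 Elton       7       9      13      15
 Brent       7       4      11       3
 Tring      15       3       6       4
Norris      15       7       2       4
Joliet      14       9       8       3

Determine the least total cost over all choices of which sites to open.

For any fixed open set, each sensor cluster goes to its cheapest open site; total = fixed + service.
{Largo, Tring}: R1→Largo 4, R2→Tring 3, R3→Tring 6, R4→Tring 4. Service 17; fixed 8; total 25.
{Largo, Brent}: R1→Largo 4, R2→Brent 4, R3→Largo 11, R4→Brent 3. Service 22; fixed 5; total 27.
{Largo, Brent, Tring}: service 16 + fixed 11 = 27
{Largo, Elton, Brent, Tring, Norris, Joliet}: R1→Largo 4, R2→Tring 3, R3→Norris 2, R4→Brent 3. Service 12; fixed 33; total 45.
No other subset beats 25.

Minimum total cost: 25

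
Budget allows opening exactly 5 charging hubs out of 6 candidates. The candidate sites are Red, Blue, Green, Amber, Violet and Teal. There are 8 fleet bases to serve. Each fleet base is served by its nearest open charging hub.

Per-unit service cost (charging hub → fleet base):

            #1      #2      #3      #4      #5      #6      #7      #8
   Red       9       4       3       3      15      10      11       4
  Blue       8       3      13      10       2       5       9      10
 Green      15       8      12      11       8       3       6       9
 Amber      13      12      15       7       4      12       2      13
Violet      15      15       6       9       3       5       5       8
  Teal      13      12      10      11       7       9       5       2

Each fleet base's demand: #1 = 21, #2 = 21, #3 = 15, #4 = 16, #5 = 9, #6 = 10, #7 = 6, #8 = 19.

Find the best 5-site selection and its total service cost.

Choose Red, Blue, Green, Amber and Teal; total service cost 422.

With exactly 5 open, each fleet base uses its cheapest among the chosen.
{Red, Blue, Green, Amber, Teal}: #1→Blue 8·21=168, #2→Blue 3·21=63, #3→Red 3·15=45, #4→Red 3·16=48, #5→Blue 2·9=18, #6→Green 3·10=30, #7→Amber 2·6=12, #8→Teal 2·19=38. Service cost 422.
{Red, Blue, Green, Violet, Teal}: service cost 440
{Red, Blue, Amber, Violet, Teal}: service cost 442
Among all 6 size-5 choices, {Red, Blue, Green, Amber, Teal} is lowest.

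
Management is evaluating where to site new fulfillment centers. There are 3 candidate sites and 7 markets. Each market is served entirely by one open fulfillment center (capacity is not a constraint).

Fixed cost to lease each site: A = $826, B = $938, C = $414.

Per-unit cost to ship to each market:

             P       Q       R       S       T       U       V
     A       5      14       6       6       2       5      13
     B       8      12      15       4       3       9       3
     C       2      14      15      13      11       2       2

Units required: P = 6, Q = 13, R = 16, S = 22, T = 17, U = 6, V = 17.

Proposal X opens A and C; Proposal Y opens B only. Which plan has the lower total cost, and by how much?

Proposal X: {A, C}: P→C 2·6=12, Q→A 14·13=182, R→A 6·16=96, S→A 6·22=132, T→A 2·17=34, U→C 2·6=12, V→C 2·17=34. Service 502; fixed 1240; total 1742.
Proposal Y: {B}: P→B 8·6=48, Q→B 12·13=156, R→B 15·16=240, S→B 4·22=88, T→B 3·17=51, U→B 9·6=54, V→B 3·17=51. Service 688; fixed 938; total 1626.
Difference: |1742 − 1626| = 116.

Proposal Y is cheaper by 116.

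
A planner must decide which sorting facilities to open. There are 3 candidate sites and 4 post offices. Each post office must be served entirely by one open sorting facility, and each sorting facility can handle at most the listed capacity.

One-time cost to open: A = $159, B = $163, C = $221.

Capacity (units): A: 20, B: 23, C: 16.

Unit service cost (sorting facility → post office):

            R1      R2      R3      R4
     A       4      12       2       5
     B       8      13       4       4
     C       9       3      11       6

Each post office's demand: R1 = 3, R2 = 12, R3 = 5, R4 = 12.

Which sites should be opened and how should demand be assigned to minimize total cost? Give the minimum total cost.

Open {A, C}: R1→A 4·3=12, R2→C 3·12=36, R3→A 2·5=10, R4→A 5·12=60.
Loads: A carries 20/20, C carries 12/16. Service 118; fixed 380; total 498.
Next best feasible plan costs 512.

Minimum total cost: 498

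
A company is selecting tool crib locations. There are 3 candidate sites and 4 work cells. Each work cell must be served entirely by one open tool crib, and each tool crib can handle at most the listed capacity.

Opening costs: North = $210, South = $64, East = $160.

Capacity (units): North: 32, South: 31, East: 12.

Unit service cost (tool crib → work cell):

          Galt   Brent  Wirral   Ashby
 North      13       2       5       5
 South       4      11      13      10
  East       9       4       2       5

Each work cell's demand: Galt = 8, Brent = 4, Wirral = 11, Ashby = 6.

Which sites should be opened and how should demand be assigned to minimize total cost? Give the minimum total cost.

Open {South}: Galt→South 4·8=32, Brent→South 11·4=44, Wirral→South 13·11=143, Ashby→South 10·6=60.
Loads: South carries 29/31. Service 279; fixed 64; total 343.
Next best feasible plan costs 382.

Minimum total cost: 343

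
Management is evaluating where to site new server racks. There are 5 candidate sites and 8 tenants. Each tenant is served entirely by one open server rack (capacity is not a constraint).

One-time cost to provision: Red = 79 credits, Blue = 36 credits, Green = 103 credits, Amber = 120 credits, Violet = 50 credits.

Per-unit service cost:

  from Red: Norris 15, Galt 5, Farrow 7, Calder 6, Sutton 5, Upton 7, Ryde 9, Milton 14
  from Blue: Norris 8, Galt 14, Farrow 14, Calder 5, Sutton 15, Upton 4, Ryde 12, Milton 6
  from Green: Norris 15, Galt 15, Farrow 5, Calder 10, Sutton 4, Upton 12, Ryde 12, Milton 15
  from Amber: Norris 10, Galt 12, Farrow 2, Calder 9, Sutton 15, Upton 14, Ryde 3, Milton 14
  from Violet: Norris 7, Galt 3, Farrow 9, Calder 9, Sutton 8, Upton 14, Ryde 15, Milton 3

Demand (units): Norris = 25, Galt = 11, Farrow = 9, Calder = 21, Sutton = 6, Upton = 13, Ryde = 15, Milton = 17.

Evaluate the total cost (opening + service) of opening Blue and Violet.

Total cost: 811

Each tenant is assigned to its cheapest site among the open ones.
{Blue, Violet}: Norris→Violet 7·25=175, Galt→Violet 3·11=33, Farrow→Violet 9·9=81, Calder→Blue 5·21=105, Sutton→Violet 8·6=48, Upton→Blue 4·13=52, Ryde→Blue 12·15=180, Milton→Violet 3·17=51. Service 725; fixed 86; total 811.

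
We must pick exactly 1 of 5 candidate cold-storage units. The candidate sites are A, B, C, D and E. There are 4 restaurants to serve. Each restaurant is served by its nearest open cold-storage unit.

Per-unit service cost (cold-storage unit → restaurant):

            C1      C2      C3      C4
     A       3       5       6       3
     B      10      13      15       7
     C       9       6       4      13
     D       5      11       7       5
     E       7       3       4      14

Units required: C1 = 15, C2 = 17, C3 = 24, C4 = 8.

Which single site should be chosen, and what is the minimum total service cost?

With exactly 1 open, each restaurant uses its cheapest among the chosen.
{A}: C1→A 3·15=45, C2→A 5·17=85, C3→A 6·24=144, C4→A 3·8=24. Service cost 298.
{E}: service cost 364
{C}: service cost 437
Among all 5 size-1 choices, {A} is lowest.

Choose A only; total service cost 298.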